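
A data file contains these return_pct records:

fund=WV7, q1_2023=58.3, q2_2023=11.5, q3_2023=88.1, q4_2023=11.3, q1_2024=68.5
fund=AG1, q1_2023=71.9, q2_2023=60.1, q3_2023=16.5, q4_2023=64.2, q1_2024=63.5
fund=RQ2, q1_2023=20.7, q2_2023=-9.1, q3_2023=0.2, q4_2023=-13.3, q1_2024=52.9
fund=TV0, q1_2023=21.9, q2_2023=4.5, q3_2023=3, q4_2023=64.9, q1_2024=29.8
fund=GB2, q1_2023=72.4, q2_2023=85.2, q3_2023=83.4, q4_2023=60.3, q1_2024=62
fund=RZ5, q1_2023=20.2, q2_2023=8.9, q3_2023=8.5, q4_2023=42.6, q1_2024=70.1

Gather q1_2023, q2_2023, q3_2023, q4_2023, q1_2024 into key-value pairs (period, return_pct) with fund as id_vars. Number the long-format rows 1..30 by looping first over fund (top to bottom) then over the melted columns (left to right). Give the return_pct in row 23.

83.4

30 rows total (6 × 5). Row 23: index ⌊(23-1)/5⌋ = 4 into fund → GB2; (23-1) mod 5 = 2 into the melted columns → q3_2023.
So row 23 is (GB2, q3_2023, 83.4); return_pct = 83.4.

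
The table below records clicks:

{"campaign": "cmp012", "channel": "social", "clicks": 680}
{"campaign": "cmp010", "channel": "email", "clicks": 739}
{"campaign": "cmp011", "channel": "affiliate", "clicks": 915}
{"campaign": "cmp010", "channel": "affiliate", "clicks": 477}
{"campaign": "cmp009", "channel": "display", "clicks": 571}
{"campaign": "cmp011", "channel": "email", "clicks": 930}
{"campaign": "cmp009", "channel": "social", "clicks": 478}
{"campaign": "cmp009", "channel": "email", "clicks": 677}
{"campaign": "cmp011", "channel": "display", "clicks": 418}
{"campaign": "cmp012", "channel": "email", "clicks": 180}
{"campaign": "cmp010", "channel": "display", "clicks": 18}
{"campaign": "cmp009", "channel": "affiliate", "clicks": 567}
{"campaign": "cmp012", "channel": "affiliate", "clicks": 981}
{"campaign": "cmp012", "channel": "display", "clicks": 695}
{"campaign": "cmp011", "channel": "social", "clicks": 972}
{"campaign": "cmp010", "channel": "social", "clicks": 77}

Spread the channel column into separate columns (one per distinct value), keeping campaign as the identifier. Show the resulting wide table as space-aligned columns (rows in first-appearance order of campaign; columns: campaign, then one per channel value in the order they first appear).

campaign  social  email  affiliate  display
cmp012    680     180    981        695    
cmp010    77      739    477        18     
cmp011    972     930    915        418    
cmp009    478     677    567        571    

Columns: campaign plus the 4 distinct channel values (social, email, affiliate, display).
For example, row cmp012 column social takes clicks=680 from the long row (cmp012, social).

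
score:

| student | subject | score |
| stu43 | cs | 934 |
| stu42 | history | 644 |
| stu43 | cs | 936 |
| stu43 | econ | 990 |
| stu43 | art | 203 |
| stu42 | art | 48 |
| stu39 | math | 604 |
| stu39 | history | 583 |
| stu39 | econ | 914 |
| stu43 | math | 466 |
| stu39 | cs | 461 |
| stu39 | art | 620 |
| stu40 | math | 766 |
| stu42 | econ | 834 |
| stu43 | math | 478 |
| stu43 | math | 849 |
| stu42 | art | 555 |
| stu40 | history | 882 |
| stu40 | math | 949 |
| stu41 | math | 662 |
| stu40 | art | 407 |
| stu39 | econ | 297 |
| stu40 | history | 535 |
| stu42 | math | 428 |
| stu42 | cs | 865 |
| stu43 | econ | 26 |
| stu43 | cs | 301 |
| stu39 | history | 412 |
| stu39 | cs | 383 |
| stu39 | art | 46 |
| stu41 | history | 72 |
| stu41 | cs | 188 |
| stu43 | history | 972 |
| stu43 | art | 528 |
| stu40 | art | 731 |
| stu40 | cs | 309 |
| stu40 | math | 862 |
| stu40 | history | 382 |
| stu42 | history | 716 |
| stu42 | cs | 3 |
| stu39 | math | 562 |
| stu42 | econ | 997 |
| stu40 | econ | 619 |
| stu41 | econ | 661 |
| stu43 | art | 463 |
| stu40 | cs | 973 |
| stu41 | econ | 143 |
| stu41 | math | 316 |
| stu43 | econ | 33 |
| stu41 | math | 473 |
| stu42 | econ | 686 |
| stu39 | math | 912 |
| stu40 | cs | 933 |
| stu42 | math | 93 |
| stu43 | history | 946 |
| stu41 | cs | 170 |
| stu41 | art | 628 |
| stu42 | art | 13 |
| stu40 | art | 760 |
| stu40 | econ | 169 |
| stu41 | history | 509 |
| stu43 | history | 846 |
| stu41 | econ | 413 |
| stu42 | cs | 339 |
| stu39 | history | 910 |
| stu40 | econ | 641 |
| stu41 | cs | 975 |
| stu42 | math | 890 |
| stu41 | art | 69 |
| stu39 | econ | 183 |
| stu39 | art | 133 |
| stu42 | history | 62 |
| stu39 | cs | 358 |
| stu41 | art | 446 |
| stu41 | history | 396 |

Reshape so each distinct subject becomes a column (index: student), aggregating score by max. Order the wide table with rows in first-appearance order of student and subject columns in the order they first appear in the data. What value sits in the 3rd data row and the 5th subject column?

With rows in first-appearance order of student, row 3 is student=stu39. subject columns in first-appearance order: cs, history, econ, art, math; column 5 is math.
Long rows with student=stu39, subject=math: max(604, 562, 912) = 912.

912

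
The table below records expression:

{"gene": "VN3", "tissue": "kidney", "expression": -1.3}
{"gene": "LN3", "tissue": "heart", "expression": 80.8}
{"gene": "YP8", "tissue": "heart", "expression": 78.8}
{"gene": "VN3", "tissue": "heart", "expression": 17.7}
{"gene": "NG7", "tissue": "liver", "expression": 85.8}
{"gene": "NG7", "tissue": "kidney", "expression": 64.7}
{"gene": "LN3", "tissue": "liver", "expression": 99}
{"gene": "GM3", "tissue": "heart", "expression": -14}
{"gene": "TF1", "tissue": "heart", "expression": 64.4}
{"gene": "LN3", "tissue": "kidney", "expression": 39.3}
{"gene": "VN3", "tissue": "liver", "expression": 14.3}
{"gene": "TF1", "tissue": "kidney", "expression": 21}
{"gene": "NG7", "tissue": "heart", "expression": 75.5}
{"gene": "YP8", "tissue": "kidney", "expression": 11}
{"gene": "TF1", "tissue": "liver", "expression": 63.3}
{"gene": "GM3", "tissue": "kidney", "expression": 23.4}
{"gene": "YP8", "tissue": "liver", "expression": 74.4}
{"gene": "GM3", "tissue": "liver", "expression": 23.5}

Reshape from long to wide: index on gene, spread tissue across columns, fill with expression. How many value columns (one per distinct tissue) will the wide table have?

3 distinct tissue values: liver, heart, kidney.

3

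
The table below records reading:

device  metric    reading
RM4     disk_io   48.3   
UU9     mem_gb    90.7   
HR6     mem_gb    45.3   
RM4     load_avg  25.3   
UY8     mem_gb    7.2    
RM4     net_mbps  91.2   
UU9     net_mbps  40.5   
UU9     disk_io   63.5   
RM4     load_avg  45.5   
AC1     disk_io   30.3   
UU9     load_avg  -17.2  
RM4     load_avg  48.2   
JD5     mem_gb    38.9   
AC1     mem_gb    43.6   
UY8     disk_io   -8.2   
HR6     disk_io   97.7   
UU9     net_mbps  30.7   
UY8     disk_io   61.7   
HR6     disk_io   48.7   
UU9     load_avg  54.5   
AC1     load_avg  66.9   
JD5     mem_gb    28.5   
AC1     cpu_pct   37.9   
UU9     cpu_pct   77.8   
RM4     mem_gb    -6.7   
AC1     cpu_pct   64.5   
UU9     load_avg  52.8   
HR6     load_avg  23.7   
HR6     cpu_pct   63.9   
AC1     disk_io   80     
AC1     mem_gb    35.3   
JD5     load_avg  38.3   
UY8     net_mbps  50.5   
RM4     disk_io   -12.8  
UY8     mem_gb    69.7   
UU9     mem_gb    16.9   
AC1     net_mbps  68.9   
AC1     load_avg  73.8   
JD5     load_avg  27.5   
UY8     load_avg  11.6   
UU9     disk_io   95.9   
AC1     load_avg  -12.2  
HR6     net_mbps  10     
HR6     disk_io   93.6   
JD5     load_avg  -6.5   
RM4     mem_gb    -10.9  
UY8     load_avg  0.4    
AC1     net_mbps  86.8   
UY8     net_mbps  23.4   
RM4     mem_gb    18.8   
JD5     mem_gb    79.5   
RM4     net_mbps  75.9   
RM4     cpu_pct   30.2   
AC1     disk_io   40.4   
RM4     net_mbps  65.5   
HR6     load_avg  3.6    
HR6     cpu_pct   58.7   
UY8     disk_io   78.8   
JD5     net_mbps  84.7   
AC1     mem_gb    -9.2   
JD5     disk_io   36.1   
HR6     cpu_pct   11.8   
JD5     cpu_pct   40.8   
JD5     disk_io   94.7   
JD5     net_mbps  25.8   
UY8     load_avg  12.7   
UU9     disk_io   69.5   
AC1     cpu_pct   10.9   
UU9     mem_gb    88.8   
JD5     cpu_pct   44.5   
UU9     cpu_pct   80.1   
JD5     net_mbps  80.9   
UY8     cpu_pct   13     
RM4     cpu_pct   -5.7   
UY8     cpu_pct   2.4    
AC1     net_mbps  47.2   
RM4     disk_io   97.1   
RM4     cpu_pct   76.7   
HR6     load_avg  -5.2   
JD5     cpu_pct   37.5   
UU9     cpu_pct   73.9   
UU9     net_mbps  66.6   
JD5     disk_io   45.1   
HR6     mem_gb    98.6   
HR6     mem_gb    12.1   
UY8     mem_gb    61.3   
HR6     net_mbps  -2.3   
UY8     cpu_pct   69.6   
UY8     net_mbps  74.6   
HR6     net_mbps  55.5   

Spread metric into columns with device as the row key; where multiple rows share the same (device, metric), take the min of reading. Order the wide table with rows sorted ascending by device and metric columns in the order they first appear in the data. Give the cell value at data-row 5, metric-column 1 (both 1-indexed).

63.5

With rows sorted ascending by device, row 5 is device=UU9. metric columns in first-appearance order: disk_io, mem_gb, load_avg, net_mbps, cpu_pct; column 1 is disk_io.
Long rows with device=UU9, metric=disk_io: min(63.5, 95.9, 69.5) = 63.5.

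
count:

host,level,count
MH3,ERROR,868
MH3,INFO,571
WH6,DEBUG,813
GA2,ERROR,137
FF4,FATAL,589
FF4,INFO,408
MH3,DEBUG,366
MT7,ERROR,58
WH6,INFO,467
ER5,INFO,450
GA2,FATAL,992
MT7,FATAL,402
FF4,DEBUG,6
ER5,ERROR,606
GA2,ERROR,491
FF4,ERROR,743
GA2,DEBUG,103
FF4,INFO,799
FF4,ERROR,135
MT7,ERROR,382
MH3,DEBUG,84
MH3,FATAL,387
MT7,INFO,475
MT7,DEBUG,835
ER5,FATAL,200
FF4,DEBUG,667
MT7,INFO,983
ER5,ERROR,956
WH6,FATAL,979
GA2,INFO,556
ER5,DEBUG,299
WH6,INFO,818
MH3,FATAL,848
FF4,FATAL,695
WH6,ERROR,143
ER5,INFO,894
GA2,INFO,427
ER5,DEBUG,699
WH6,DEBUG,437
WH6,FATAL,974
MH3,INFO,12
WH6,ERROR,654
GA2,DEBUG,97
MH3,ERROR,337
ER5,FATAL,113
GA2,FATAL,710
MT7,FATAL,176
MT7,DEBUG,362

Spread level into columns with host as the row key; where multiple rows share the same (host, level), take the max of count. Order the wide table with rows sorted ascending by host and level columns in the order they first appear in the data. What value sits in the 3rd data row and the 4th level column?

992

With rows sorted ascending by host, row 3 is host=GA2. level columns in first-appearance order: ERROR, INFO, DEBUG, FATAL; column 4 is FATAL.
Long rows with host=GA2, level=FATAL: max(992, 710) = 992.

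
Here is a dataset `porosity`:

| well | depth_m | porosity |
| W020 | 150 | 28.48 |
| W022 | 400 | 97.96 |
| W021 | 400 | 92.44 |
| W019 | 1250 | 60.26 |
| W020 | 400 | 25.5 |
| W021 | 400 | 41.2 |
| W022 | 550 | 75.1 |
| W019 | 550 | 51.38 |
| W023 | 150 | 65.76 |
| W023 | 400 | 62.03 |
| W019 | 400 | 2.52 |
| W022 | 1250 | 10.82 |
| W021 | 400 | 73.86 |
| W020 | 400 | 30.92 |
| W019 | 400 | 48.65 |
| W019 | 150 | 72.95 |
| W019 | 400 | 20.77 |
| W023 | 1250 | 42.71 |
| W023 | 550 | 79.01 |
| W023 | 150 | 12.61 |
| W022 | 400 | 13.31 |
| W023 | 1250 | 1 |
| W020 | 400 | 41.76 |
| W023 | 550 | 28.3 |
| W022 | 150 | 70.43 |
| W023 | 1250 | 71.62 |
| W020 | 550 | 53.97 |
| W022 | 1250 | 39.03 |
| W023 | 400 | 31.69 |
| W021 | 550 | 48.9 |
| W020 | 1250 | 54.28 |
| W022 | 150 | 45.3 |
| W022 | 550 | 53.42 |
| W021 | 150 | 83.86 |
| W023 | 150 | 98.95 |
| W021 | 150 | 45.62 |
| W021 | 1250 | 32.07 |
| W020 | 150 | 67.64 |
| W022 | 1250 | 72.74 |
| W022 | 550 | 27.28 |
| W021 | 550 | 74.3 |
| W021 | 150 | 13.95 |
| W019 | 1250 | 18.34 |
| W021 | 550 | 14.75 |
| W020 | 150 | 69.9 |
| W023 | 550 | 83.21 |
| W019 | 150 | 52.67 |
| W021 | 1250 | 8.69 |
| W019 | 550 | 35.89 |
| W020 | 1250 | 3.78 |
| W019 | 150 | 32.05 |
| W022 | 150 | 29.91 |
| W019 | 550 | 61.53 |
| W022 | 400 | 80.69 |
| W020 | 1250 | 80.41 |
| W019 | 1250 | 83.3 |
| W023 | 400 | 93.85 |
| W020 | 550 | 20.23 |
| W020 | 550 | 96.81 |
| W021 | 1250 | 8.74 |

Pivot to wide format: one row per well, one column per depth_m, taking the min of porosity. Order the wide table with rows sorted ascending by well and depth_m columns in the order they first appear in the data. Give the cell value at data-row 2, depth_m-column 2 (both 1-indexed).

25.5

With rows sorted ascending by well, row 2 is well=W020. depth_m columns in first-appearance order: 150, 400, 1250, 550; column 2 is 400.
Long rows with well=W020, depth_m=400: min(25.5, 30.92, 41.76) = 25.5.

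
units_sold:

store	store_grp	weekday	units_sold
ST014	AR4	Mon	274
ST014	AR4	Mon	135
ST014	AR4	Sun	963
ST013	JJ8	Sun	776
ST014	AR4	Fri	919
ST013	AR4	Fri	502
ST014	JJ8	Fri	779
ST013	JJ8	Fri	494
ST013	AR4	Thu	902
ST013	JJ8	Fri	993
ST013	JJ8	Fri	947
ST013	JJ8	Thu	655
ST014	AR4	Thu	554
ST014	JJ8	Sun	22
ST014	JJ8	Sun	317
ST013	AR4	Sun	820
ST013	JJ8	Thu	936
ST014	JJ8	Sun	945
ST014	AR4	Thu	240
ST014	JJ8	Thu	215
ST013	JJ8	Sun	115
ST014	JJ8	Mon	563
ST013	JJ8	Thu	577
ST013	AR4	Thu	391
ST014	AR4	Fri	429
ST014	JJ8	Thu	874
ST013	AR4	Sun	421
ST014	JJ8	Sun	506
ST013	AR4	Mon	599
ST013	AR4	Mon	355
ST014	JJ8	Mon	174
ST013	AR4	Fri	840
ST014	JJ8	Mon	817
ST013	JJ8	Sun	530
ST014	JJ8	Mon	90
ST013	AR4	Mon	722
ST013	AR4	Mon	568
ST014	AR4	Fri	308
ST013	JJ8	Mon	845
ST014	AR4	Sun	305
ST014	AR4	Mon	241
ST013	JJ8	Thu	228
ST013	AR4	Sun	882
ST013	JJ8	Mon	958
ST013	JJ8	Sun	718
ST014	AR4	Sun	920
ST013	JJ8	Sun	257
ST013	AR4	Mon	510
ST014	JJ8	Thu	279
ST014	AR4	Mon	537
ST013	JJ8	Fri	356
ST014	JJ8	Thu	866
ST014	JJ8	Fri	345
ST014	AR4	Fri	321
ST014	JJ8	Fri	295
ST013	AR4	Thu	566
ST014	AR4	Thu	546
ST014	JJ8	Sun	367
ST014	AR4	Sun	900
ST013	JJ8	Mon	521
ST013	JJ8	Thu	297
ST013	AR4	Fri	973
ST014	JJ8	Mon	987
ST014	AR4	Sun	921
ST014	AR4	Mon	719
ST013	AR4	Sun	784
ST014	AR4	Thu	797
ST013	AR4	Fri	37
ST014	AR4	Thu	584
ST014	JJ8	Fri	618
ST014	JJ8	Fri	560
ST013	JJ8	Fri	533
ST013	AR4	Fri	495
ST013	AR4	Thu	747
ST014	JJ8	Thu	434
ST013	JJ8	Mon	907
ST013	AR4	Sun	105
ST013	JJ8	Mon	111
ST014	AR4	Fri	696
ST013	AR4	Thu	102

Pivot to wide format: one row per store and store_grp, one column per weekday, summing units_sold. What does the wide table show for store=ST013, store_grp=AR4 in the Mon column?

Rows with store=ST013, store_grp=AR4 and weekday=Mon: units_sold values are 599, 355, 722, 568, 510.
599 + 355 + 722 + 568 + 510 = 2754.

2754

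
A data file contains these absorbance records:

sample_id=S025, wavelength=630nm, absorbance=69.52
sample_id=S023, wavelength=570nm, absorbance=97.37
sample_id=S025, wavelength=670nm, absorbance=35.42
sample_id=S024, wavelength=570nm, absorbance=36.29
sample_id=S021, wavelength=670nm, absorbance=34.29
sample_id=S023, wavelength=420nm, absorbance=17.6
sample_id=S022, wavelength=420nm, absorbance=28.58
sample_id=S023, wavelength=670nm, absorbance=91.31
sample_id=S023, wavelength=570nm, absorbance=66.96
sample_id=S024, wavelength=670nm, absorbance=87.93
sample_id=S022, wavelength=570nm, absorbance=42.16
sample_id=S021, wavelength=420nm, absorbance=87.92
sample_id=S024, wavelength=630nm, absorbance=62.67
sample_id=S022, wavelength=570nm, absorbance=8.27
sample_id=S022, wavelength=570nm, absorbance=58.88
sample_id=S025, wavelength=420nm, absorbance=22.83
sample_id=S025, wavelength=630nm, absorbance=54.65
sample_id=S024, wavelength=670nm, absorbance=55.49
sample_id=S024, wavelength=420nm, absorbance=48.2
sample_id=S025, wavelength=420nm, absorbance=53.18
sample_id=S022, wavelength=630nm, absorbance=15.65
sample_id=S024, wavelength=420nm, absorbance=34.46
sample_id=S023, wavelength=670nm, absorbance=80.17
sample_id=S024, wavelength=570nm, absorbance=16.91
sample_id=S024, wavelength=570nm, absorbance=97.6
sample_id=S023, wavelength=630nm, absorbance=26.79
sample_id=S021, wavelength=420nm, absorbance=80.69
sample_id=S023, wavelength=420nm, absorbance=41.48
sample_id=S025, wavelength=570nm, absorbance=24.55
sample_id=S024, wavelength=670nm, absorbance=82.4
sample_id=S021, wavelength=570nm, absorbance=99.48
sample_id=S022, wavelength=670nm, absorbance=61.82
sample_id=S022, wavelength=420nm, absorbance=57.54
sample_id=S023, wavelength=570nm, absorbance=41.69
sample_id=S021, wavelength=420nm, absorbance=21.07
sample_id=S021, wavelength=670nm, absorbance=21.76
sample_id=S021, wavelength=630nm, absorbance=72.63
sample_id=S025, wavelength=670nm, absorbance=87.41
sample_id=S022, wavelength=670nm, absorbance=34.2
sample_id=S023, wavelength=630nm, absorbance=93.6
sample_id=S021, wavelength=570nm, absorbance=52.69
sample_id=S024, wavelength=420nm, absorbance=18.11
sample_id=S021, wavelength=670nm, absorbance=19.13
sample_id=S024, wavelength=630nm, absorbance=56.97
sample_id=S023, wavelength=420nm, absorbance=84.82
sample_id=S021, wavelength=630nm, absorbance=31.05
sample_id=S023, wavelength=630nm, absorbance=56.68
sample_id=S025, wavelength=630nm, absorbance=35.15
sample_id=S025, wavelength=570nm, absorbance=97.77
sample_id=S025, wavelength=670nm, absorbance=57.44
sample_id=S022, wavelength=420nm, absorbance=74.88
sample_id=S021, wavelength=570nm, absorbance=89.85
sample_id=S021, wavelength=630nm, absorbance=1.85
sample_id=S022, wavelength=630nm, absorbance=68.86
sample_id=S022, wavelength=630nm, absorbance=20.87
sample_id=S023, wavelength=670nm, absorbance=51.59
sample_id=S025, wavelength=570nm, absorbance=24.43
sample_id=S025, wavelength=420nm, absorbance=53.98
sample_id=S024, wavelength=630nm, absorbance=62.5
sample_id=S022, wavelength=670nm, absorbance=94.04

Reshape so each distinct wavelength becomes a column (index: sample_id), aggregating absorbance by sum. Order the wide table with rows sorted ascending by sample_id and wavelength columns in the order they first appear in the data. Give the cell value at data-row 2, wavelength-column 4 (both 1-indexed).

With rows sorted ascending by sample_id, row 2 is sample_id=S022. wavelength columns in first-appearance order: 630nm, 570nm, 670nm, 420nm; column 4 is 420nm.
Long rows with sample_id=S022, wavelength=420nm: 28.58 + 57.54 + 74.88 = 161.

161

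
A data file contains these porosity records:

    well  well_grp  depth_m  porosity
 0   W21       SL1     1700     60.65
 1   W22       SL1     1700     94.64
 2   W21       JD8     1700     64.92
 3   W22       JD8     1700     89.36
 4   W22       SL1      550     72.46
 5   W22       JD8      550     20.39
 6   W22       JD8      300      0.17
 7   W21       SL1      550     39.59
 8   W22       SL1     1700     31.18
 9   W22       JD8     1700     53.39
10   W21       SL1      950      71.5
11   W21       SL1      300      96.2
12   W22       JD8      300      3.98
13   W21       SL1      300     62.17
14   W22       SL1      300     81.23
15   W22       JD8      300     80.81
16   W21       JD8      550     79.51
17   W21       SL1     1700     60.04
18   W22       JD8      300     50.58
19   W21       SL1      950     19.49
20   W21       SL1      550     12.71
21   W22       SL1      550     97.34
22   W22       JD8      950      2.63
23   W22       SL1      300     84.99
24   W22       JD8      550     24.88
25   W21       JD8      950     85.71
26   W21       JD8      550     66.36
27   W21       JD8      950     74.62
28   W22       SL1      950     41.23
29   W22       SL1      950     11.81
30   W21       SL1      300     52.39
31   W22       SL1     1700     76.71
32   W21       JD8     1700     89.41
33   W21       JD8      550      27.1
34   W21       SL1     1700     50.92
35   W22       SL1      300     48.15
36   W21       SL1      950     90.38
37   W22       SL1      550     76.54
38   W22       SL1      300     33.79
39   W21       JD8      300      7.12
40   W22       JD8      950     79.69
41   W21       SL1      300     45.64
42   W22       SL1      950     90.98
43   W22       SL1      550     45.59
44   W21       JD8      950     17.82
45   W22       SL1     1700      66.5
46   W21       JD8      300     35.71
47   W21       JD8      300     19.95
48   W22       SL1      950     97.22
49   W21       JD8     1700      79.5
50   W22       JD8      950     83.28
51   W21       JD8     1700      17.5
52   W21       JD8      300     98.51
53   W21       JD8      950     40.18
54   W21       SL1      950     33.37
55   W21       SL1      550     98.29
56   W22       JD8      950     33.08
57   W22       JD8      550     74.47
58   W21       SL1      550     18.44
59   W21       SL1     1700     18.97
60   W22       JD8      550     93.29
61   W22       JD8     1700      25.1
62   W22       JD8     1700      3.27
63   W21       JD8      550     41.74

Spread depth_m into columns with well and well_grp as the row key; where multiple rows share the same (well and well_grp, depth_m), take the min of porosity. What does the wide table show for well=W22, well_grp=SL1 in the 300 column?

33.79

Rows with well=W22, well_grp=SL1 and depth_m=300: porosity values are 81.23, 84.99, 48.15, 33.79.
min(81.23, 84.99, 48.15, 33.79) = 33.79.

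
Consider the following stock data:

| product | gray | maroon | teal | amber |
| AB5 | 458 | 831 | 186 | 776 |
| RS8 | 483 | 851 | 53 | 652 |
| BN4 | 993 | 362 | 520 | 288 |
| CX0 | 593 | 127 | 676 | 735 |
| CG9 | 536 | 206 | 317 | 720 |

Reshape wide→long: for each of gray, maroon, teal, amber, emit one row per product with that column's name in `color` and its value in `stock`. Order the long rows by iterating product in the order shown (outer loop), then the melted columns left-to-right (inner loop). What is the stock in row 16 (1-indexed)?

735

20 rows total (5 × 4). Row 16: index ⌊(16-1)/4⌋ = 3 into product → CX0; (16-1) mod 4 = 3 into the melted columns → amber.
So row 16 is (CX0, amber, 735); stock = 735.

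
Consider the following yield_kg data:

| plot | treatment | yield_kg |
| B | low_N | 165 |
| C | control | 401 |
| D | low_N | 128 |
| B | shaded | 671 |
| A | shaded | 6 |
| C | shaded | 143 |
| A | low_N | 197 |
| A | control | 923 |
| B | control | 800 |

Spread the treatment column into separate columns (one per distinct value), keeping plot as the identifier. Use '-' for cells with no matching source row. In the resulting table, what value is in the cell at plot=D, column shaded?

No long-format row has plot=D and treatment=shaded, so the cell is -.

-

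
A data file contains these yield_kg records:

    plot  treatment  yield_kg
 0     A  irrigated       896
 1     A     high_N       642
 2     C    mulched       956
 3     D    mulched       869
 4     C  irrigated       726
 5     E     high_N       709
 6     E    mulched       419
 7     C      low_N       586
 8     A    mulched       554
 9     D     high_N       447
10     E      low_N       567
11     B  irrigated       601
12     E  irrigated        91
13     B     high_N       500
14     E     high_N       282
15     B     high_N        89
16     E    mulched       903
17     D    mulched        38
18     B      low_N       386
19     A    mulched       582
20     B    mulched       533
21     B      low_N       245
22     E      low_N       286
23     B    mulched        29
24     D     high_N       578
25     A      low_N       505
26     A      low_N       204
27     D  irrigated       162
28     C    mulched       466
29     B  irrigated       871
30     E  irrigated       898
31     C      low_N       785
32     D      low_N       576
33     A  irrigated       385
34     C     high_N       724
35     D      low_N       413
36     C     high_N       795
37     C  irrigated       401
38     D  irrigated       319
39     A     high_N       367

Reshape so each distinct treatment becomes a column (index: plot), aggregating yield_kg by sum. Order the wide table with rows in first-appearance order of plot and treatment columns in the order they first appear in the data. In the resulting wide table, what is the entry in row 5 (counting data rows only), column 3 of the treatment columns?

562

With rows in first-appearance order of plot, row 5 is plot=B. treatment columns in first-appearance order: irrigated, high_N, mulched, low_N; column 3 is mulched.
Long rows with plot=B, treatment=mulched: 533 + 29 = 562.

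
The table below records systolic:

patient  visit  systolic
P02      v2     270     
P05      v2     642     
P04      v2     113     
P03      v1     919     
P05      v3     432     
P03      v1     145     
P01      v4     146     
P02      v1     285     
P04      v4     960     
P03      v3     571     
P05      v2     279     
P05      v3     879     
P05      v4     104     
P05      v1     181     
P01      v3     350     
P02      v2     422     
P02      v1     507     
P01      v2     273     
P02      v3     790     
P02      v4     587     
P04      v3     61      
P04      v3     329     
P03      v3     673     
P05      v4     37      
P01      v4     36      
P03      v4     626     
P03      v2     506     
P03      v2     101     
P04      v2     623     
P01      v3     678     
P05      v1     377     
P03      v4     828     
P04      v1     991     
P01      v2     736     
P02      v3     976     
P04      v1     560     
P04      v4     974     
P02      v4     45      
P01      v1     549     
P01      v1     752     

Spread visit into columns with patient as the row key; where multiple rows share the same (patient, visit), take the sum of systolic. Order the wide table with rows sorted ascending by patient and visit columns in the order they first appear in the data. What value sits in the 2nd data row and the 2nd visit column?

792

With rows sorted ascending by patient, row 2 is patient=P02. visit columns in first-appearance order: v2, v1, v3, v4; column 2 is v1.
Long rows with patient=P02, visit=v1: 285 + 507 = 792.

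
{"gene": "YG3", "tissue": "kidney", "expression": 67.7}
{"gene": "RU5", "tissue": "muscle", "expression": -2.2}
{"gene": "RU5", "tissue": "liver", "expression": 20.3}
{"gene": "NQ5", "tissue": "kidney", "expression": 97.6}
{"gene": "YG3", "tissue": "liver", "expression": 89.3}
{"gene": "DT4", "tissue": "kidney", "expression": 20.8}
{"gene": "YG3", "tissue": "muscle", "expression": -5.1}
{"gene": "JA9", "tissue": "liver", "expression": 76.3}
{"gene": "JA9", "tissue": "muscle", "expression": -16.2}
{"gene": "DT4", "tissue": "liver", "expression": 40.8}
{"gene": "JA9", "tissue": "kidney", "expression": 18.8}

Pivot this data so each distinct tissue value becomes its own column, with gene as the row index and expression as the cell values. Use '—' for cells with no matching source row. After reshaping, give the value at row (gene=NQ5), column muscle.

—

No long-format row has gene=NQ5 and tissue=muscle, so the cell is —.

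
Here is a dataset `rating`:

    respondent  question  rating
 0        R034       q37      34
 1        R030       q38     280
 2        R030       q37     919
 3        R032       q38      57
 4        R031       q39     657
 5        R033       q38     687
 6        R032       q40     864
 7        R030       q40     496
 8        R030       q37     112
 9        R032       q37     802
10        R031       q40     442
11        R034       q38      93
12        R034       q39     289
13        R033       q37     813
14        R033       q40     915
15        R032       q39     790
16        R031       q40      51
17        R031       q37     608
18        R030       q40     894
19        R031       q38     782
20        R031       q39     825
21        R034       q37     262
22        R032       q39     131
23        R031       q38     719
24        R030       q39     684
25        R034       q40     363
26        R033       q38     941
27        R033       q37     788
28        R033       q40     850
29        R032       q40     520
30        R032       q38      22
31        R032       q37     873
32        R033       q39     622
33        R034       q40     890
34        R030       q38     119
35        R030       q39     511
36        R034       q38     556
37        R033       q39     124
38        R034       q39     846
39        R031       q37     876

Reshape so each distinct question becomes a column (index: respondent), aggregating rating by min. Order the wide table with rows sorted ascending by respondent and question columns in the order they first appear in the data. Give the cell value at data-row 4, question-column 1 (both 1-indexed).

788

With rows sorted ascending by respondent, row 4 is respondent=R033. question columns in first-appearance order: q37, q38, q39, q40; column 1 is q37.
Long rows with respondent=R033, question=q37: min(813, 788) = 788.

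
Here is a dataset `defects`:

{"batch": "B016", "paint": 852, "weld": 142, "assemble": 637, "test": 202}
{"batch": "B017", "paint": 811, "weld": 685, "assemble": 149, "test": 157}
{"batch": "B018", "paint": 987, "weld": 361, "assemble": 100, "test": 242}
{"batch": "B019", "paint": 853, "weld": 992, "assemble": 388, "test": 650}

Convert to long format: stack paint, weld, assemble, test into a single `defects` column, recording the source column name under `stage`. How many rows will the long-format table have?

16

4 batch values × 4 melted columns = 16 rows.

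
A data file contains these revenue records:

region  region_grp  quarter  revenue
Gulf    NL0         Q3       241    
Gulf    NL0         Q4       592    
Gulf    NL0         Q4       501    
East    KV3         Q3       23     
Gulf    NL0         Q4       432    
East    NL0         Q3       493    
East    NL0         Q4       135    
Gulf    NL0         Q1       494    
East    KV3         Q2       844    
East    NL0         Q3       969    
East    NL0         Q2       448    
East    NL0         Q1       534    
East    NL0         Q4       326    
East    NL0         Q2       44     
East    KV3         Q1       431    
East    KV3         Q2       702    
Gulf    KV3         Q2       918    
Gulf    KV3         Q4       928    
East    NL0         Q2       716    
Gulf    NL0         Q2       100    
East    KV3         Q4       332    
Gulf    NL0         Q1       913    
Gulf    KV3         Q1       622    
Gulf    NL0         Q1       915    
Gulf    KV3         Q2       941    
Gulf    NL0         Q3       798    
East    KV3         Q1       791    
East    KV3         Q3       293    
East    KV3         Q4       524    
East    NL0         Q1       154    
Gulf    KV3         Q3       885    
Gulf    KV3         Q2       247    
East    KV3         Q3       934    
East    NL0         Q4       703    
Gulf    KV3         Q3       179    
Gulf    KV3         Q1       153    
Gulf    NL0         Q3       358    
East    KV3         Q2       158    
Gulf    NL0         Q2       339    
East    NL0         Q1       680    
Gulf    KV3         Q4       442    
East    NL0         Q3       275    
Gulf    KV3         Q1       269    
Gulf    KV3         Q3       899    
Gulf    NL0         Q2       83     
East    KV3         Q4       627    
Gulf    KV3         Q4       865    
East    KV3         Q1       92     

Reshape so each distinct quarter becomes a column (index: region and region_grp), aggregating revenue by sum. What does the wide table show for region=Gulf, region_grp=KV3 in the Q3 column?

1963

Rows with region=Gulf, region_grp=KV3 and quarter=Q3: revenue values are 885, 179, 899.
885 + 179 + 899 = 1963.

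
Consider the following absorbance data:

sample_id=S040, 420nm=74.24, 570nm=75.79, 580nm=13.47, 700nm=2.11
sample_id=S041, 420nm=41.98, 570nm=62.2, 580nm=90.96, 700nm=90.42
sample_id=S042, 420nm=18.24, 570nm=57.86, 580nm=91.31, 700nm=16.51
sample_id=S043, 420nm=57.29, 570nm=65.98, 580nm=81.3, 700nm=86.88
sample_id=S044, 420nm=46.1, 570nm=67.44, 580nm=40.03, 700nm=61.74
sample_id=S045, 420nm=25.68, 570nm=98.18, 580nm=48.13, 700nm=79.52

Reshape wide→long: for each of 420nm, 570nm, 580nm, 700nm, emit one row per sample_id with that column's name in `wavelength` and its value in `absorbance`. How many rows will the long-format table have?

24

6 sample_id values × 4 melted columns = 24 rows.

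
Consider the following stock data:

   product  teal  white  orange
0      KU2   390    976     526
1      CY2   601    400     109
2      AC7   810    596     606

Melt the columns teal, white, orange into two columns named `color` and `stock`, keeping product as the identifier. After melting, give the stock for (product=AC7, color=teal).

810

Unpivoting turns each (product, wide-column) pair into one long row.
The wide cell at row AC7, column teal holds 810, so the long row (AC7, teal) has stock=810.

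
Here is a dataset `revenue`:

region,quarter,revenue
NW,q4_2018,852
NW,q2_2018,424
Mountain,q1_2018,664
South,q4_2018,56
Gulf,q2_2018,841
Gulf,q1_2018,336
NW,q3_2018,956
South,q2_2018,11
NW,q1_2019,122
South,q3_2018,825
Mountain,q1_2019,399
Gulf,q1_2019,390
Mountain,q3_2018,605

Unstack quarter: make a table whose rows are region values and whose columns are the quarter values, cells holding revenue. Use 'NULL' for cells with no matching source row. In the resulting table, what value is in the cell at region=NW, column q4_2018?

852

The long row with region=NW, quarter=q4_2018 has revenue=852.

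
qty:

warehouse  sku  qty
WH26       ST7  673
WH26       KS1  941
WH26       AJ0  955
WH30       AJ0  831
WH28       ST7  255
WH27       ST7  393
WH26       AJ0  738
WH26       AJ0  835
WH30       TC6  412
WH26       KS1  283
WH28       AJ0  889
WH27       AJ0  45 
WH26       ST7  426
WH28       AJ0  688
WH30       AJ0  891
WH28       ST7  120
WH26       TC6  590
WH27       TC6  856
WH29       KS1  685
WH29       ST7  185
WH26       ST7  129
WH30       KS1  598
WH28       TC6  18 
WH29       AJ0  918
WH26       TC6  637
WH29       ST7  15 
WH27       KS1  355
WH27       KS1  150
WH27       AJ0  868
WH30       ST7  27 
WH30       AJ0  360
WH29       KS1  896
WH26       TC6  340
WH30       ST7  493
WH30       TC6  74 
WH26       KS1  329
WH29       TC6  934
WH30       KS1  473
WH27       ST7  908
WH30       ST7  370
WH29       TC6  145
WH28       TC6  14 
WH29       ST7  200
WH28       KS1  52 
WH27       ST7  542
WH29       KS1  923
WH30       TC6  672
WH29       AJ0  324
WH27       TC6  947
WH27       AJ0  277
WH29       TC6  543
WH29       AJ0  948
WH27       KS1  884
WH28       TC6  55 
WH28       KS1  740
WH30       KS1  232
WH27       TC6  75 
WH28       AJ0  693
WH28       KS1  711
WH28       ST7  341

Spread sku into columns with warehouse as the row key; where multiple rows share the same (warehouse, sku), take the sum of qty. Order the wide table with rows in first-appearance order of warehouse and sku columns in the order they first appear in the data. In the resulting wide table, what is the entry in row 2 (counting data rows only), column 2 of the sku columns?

1303

With rows in first-appearance order of warehouse, row 2 is warehouse=WH30. sku columns in first-appearance order: ST7, KS1, AJ0, TC6; column 2 is KS1.
Long rows with warehouse=WH30, sku=KS1: 598 + 473 + 232 = 1303.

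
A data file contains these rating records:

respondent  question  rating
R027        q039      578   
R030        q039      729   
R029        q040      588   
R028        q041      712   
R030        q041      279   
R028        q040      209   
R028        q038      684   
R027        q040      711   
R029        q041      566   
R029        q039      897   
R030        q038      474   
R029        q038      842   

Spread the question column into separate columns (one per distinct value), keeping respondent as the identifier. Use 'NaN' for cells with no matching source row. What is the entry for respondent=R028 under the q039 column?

No long-format row has respondent=R028 and question=q039, so the cell is NaN.

NaN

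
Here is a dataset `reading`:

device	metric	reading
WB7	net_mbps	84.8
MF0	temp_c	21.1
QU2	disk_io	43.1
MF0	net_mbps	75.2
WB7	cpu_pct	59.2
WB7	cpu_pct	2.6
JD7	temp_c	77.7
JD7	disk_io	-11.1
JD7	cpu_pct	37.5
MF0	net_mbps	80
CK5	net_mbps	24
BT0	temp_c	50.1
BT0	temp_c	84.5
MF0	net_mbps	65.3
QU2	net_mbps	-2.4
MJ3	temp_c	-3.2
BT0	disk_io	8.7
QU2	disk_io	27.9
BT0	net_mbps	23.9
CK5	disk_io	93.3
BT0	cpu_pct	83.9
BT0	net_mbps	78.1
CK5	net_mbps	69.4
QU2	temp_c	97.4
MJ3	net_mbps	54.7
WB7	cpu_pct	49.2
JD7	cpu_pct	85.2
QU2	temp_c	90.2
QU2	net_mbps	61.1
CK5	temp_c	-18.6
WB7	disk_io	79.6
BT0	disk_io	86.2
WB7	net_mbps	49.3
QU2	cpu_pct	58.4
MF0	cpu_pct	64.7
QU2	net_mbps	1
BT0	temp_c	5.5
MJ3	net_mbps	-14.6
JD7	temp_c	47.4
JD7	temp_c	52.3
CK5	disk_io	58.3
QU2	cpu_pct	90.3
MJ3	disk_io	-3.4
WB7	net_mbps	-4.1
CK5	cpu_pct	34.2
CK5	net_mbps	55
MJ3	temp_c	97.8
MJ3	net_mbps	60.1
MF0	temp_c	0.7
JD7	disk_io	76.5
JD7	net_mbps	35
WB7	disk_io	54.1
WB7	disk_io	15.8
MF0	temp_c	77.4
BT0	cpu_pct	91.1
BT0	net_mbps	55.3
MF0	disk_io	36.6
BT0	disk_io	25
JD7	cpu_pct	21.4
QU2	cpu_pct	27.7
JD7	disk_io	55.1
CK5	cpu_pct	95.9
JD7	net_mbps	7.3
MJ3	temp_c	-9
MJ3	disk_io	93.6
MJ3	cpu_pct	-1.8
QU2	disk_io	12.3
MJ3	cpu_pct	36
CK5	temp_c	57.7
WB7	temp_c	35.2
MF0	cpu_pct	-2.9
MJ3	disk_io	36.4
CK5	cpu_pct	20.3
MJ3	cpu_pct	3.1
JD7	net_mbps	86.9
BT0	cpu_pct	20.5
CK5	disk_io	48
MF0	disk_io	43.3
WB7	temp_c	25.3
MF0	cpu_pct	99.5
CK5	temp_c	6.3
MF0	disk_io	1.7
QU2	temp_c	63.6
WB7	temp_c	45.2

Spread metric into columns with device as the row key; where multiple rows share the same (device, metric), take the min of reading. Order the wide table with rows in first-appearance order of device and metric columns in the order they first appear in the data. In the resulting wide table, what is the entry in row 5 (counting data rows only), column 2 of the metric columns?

-18.6

With rows in first-appearance order of device, row 5 is device=CK5. metric columns in first-appearance order: net_mbps, temp_c, disk_io, cpu_pct; column 2 is temp_c.
Long rows with device=CK5, metric=temp_c: min(-18.6, 57.7, 6.3) = -18.6.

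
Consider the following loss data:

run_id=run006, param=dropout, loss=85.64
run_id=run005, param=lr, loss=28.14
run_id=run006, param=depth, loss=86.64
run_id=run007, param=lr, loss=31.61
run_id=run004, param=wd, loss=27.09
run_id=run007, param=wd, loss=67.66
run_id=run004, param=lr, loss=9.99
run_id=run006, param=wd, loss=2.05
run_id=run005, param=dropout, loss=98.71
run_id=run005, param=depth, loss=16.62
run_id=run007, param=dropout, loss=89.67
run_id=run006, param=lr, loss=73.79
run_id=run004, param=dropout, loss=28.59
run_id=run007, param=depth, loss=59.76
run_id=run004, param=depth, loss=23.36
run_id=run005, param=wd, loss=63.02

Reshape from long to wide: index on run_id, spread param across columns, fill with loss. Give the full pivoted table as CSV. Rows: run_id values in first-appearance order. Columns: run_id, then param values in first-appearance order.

Columns: run_id plus the 4 distinct param values (dropout, lr, depth, wd).
For example, row run006 column dropout takes loss=85.64 from the long row (run006, dropout).

run_id,dropout,lr,depth,wd
run006,85.64,73.79,86.64,2.05
run005,98.71,28.14,16.62,63.02
run007,89.67,31.61,59.76,67.66
run004,28.59,9.99,23.36,27.09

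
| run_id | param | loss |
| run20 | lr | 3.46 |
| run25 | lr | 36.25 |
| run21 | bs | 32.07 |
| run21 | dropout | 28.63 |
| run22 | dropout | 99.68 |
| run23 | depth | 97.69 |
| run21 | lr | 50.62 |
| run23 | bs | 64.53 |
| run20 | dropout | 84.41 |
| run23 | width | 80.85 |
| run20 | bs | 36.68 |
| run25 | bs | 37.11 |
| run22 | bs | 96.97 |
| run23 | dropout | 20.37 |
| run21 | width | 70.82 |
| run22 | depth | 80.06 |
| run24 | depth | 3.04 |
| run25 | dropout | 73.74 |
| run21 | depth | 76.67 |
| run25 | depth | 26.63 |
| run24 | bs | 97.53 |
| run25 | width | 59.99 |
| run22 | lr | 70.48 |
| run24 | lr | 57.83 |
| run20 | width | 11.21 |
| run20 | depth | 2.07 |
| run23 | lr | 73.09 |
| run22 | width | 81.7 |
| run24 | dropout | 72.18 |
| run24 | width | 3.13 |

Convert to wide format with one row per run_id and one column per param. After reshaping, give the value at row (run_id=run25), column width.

Wide layout: rows indexed by run_id, columns are the 5 distinct param values (lr, bs, dropout, depth, width).
Cell (run_id=run25, param=width) draws from the long row where run_id=run25 and param=width, which has loss=59.99.

59.99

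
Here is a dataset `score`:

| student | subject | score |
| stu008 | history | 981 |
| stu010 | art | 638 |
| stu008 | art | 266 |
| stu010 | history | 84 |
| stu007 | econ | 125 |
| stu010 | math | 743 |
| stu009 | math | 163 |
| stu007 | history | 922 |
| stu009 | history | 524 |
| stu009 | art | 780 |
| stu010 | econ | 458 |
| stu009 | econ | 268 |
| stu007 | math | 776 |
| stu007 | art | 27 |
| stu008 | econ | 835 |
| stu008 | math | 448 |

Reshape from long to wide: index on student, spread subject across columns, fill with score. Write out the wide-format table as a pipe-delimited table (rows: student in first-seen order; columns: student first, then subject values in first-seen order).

| student | history | art | econ | math |
| stu008 | 981 | 266 | 835 | 448 |
| stu010 | 84 | 638 | 458 | 743 |
| stu007 | 922 | 27 | 125 | 776 |
| stu009 | 524 | 780 | 268 | 163 |

Columns: student plus the 4 distinct subject values (history, art, econ, math).
For example, row stu008 column history takes score=981 from the long row (stu008, history).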